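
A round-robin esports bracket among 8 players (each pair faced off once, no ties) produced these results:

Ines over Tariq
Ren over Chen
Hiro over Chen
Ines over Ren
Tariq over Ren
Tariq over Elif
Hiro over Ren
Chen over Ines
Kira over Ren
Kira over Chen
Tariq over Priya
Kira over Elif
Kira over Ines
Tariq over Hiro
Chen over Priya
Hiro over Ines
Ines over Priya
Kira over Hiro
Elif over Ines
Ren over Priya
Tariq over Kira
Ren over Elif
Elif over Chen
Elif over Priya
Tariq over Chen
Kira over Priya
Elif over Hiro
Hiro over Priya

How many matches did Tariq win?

6

Tariq's results: beat Hiro, Elif, Ren, Priya, Kira, Chen; lost to Ines.
That is 6 wins.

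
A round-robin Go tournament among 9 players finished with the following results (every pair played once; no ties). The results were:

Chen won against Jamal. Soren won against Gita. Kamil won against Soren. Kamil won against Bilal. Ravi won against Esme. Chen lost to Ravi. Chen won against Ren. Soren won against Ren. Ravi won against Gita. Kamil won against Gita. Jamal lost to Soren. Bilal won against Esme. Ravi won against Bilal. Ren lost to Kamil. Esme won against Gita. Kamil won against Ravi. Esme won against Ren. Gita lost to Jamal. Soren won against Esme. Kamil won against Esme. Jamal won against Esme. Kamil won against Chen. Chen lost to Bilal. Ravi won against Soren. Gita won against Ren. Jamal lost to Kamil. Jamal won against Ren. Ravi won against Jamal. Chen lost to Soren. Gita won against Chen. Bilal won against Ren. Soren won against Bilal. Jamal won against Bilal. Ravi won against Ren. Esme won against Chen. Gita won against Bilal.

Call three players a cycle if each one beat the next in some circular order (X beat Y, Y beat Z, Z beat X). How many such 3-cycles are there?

4

Win totals: Jamal 4, Bilal 3, Gita 3, Soren 6, Ren 0, Ravi 7, Kamil 8, Chen 2, Esme 3.
A player with w wins dominates both others in C(w,2) triples; summing gives 6 + 3 + 3 + 15 + 0 + 21 + 28 + 1 + 3 = 80 transitive triples.
Total triples C(9,3) = 84, so cyclic triples = 84 − 80 = 4.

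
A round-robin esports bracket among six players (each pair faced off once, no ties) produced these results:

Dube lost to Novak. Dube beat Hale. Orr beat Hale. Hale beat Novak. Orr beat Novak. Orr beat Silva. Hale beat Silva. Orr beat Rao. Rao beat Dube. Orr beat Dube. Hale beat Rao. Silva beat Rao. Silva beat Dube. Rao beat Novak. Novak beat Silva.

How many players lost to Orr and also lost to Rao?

Orr beat: Hale, Dube, Novak, Silva, Rao.
Rao beat: Dube, Novak.
Both beat: Dube, Novak — 2.

2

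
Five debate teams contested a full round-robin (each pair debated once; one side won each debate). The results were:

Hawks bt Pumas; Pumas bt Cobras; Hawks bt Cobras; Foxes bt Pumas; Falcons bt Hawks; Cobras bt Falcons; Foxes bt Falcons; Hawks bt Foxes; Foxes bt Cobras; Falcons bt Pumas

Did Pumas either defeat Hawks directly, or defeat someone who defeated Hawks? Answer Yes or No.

Pumas did not beat Hawks directly.
Pumas beat Cobras, but each of them lost to Hawks. No two-step path.

No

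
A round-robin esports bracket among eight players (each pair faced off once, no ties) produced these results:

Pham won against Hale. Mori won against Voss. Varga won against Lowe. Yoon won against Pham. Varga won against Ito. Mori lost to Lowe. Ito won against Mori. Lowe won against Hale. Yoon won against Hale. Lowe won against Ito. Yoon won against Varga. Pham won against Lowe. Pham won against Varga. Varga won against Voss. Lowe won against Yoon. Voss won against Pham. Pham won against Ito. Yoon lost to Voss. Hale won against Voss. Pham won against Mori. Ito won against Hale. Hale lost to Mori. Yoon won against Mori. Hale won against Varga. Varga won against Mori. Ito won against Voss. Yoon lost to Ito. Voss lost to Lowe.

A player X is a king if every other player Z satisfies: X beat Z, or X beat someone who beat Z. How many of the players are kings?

6

Varga reaches everyone (king).
Lowe reaches everyone (king).
Pham reaches everyone (king).
Ito cannot reach Lowe in two steps.
Hale reaches everyone (king).
Yoon reaches everyone (king).
Mori cannot reach Lowe, Ito in two steps.
Voss reaches everyone (king).
Kings: Varga, Lowe, Pham, Hale, Yoon, Voss — 6.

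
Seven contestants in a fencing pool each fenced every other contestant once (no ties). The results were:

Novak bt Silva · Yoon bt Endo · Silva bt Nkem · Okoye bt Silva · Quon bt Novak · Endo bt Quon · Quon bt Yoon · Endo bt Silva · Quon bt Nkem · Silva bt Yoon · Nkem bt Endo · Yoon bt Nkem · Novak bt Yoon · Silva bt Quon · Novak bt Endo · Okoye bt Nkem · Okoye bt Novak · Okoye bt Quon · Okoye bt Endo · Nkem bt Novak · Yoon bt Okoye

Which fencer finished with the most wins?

Win totals: Yoon 3, Quon 3, Endo 2, Silva 3, Nkem 2, Novak 3, Okoye 5.
Okoye leads with 5 wins (next highest: 3).

Okoye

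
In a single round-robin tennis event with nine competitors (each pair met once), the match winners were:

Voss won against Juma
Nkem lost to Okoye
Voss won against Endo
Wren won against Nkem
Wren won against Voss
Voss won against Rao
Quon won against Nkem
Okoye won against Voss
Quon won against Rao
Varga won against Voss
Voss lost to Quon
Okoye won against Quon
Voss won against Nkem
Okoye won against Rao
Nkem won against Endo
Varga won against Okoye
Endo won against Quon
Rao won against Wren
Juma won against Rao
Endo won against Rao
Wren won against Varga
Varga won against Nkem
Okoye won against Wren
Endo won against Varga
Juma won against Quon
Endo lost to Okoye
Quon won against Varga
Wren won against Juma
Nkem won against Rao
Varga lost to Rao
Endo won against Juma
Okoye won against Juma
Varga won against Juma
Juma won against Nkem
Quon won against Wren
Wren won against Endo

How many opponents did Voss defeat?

4

Voss' results: beat Endo, Juma, Nkem, Rao; lost to Varga, Wren, Quon, Okoye.
That is 4 wins.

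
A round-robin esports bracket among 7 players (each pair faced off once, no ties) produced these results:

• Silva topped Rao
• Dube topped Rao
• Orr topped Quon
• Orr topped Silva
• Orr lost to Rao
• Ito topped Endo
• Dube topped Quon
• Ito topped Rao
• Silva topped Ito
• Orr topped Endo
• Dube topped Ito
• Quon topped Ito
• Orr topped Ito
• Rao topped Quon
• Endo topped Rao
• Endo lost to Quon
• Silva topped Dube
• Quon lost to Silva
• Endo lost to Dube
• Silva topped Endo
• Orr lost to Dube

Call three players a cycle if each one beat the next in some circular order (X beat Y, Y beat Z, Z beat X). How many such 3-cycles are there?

6

Win totals: Silva 5, Orr 4, Ito 2, Rao 2, Dube 5, Quon 2, Endo 1.
A player with w wins dominates both others in C(w,2) triples; summing gives 10 + 6 + 1 + 1 + 10 + 1 + 0 = 29 transitive triples.
Total triples C(7,3) = 35, so cyclic triples = 35 − 29 = 6.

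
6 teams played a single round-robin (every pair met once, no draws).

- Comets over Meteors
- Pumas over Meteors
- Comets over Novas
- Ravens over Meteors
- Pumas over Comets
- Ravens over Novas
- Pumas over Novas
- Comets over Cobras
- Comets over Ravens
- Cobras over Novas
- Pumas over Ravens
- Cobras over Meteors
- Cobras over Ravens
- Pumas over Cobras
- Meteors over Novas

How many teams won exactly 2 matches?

1

Win totals: Ravens 2, Cobras 3, Meteors 1, Comets 4, Pumas 5, Novas 0.
Exactly 2: Ravens — 1 team.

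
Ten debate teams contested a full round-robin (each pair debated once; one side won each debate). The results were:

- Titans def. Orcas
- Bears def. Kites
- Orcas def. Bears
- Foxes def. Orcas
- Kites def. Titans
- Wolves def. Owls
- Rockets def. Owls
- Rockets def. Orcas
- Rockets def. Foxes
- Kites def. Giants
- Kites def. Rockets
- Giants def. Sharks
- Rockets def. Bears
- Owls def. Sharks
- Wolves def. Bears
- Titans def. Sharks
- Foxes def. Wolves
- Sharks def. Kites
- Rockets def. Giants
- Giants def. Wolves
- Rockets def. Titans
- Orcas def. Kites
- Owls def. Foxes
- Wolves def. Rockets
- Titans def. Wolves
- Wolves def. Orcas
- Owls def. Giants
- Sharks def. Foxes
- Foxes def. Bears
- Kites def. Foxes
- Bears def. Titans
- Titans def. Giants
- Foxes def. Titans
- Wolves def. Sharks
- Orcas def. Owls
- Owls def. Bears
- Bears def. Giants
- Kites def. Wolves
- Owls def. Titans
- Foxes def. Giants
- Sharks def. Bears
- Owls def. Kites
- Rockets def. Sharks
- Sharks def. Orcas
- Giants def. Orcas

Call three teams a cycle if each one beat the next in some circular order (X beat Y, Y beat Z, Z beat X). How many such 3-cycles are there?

Win totals: Orcas 3, Foxes 5, Bears 3, Owls 6, Wolves 5, Giants 3, Sharks 4, Kites 5, Titans 4, Rockets 7.
A team with w wins dominates both others in C(w,2) triples; summing gives 3 + 10 + 3 + 15 + 10 + 3 + 6 + 10 + 6 + 21 = 87 transitive triples.
Total triples C(10,3) = 120, so cyclic triples = 120 − 87 = 33.

33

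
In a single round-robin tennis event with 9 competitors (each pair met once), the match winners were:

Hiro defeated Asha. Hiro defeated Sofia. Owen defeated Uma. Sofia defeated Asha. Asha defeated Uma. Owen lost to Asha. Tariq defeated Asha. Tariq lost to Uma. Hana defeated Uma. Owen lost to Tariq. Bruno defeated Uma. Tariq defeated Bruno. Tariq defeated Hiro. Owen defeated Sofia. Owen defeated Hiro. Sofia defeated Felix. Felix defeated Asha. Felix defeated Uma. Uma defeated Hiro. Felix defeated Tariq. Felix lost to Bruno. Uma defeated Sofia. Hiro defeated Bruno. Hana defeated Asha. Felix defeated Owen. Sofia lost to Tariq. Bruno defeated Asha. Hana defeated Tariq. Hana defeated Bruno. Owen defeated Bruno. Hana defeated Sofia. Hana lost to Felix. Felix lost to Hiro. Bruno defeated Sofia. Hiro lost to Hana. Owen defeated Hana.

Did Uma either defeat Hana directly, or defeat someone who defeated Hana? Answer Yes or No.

Uma did not beat Hana directly.
Uma beat Hiro, Sofia, Tariq, but each of them lost to Hana. No two-step path.

No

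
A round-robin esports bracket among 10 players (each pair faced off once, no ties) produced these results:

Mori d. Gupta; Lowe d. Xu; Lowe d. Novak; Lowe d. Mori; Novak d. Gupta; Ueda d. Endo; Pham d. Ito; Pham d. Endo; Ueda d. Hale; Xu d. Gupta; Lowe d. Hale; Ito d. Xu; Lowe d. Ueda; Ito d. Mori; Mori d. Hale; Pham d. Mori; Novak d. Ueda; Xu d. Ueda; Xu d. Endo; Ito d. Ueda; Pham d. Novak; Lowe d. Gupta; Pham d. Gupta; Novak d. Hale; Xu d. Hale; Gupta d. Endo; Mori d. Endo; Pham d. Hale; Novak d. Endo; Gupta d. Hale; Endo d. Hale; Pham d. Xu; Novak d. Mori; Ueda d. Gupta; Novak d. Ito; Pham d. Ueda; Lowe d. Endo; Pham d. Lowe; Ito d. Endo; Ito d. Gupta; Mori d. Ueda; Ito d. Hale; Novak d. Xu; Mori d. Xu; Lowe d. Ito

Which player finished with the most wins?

Pham

Win totals: Endo 1, Pham 9, Gupta 2, Ueda 3, Mori 5, Novak 7, Xu 4, Lowe 8, Hale 0, Ito 6.
Pham leads with 9 wins (next highest: 8).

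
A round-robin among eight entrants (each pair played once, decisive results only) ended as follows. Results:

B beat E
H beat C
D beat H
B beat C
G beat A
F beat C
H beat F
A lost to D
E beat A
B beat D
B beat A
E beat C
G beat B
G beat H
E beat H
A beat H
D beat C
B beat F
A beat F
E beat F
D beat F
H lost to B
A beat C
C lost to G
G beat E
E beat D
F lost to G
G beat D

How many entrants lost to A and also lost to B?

3

A beat: C, F, H.
B beat: A, C, D, E, F, H.
Both beat: C, F, H — 3.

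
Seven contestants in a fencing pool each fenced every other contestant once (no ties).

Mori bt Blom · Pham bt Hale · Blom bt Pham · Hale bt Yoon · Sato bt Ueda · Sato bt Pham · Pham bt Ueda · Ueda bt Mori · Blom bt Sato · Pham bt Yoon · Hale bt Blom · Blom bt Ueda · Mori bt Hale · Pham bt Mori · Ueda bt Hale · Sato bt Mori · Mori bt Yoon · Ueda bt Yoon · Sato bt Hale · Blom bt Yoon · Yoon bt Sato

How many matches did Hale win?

Hale's results: beat Blom, Yoon; lost to Sato, Ueda, Pham, Mori.
That is 2 wins.

2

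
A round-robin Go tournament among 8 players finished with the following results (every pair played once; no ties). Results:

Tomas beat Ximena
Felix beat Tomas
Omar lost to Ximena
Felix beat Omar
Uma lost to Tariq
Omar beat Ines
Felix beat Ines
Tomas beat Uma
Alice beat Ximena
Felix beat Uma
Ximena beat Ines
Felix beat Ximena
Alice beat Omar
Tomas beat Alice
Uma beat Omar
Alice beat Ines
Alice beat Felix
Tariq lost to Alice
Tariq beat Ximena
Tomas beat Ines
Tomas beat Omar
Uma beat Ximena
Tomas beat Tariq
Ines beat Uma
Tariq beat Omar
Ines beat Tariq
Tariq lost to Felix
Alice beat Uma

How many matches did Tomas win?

Tomas' results: beat Ximena, Alice, Omar, Tariq, Ines, Uma; lost to Felix.
That is 6 wins.

6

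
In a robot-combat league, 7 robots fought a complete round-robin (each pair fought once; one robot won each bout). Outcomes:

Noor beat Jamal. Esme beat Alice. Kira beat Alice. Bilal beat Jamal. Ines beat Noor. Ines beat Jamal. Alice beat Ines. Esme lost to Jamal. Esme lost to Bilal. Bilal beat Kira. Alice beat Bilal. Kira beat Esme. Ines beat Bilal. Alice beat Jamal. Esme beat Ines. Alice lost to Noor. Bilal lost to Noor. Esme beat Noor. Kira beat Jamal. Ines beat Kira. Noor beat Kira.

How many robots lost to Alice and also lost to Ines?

Alice beat: Jamal, Ines, Bilal.
Ines beat: Noor, Jamal, Kira, Bilal.
Both beat: Jamal, Bilal — 2.

2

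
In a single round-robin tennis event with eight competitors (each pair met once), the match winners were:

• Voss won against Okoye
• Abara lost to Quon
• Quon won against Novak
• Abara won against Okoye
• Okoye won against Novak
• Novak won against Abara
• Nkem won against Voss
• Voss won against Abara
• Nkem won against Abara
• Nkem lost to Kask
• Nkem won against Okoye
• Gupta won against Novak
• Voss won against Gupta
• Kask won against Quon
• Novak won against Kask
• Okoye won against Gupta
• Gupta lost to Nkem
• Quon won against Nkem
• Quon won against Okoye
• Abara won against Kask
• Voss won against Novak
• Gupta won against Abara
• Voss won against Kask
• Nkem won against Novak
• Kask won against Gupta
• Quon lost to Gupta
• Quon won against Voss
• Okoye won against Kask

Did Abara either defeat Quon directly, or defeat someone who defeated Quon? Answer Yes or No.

Yes

Abara did not beat Quon directly.
Abara beat Okoye, Kask. Of those, Kask beat Quon.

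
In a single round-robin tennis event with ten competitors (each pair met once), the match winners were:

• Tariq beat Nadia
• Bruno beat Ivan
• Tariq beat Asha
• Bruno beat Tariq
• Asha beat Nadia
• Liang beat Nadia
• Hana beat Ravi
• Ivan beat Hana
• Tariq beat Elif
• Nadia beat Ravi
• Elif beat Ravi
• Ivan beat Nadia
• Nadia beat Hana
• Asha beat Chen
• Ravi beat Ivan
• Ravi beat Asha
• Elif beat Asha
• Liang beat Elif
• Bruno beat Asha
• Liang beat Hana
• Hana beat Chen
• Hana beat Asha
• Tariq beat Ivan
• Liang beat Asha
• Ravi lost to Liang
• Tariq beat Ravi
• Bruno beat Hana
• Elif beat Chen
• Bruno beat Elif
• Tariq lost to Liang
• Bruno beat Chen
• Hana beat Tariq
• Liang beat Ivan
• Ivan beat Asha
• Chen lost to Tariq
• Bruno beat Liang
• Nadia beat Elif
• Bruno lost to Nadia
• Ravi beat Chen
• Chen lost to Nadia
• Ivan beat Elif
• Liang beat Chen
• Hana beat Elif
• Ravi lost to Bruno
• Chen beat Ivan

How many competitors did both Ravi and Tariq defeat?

Ravi beat: Chen, Asha, Ivan.
Tariq beat: Chen, Ravi, Nadia, Elif, Asha, Ivan.
Both beat: Chen, Asha, Ivan — 3.

3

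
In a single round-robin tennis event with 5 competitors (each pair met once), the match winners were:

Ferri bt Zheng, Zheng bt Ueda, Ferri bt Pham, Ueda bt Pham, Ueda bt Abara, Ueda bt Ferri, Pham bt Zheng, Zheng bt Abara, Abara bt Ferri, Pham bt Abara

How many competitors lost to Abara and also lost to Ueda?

Abara beat: Ferri.
Ueda beat: Pham, Ferri, Abara.
Both beat: Ferri — 1.

1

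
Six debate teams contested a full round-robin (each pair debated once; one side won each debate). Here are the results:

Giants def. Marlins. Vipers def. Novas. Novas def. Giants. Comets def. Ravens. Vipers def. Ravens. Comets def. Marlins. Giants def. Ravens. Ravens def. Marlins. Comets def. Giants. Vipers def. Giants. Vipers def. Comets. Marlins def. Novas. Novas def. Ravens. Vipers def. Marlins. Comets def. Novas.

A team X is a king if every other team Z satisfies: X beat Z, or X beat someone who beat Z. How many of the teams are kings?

Novas cannot reach Vipers, Comets in two steps.
Vipers reaches everyone (king).
Marlins cannot reach Vipers, Comets in two steps.
Comets cannot reach Vipers in two steps.
Ravens cannot reach Vipers, Comets, Giants in two steps.
Giants cannot reach Vipers, Comets in two steps.
Kings: Vipers — 1.

1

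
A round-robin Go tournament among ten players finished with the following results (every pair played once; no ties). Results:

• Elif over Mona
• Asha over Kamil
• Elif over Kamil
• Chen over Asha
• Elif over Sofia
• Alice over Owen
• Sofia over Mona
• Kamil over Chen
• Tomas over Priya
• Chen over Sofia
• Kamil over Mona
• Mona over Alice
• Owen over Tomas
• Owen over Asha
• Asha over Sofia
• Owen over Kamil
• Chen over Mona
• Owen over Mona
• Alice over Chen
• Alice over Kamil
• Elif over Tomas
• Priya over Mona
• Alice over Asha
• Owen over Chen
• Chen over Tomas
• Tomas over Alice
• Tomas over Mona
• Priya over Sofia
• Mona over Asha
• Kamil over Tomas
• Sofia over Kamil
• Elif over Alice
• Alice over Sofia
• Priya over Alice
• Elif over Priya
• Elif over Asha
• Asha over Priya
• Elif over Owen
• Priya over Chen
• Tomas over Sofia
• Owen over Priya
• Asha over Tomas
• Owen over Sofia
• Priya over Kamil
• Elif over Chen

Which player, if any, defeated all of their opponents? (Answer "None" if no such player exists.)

Elif

Elif has 9 wins out of 9 opponents — a perfect record.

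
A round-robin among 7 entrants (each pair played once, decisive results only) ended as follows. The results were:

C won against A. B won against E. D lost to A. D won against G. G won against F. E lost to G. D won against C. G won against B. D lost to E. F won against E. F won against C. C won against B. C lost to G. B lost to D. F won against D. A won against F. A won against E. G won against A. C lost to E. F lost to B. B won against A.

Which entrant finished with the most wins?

Win totals: A 3, B 3, C 2, D 3, E 2, F 3, G 5.
G leads with 5 wins (next highest: 3).

G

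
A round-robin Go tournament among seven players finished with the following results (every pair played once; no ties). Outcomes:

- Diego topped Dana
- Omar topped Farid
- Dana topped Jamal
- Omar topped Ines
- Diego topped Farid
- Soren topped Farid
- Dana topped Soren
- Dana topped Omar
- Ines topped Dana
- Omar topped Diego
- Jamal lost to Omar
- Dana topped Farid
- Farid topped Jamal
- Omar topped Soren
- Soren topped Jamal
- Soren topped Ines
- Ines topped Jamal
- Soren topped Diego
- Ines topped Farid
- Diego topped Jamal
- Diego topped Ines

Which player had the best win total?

Omar

Win totals: Diego 4, Soren 4, Jamal 0, Ines 3, Omar 5, Dana 4, Farid 1.
Omar leads with 5 wins (next highest: 4).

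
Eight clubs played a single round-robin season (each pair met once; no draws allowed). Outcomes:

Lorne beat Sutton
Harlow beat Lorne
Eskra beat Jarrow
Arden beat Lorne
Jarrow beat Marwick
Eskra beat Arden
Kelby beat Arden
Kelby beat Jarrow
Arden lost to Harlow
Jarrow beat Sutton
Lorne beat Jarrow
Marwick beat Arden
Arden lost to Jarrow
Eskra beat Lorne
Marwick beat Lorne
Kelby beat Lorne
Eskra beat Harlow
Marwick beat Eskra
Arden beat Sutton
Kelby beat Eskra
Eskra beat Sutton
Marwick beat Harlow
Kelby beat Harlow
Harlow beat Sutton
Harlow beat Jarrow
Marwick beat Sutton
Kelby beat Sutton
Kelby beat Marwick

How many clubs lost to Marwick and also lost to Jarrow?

2

Marwick beat: Arden, Harlow, Sutton, Lorne, Eskra.
Jarrow beat: Arden, Sutton, Marwick.
Both beat: Arden, Sutton — 2.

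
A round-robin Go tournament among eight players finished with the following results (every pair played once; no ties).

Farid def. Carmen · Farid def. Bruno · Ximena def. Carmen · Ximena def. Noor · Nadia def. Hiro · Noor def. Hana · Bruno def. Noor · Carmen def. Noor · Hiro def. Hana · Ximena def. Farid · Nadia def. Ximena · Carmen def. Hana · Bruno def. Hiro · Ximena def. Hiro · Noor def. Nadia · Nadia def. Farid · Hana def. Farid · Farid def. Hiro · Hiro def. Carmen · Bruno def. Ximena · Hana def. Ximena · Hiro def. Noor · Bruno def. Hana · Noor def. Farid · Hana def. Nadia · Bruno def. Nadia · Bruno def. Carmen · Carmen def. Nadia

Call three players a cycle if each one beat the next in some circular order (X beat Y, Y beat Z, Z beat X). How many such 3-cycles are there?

Win totals: Noor 3, Bruno 6, Hana 3, Farid 3, Ximena 4, Hiro 3, Nadia 3, Carmen 3.
A player with w wins dominates both others in C(w,2) triples; summing gives 3 + 15 + 3 + 3 + 6 + 3 + 3 + 3 = 39 transitive triples.
Total triples C(8,3) = 56, so cyclic triples = 56 − 39 = 17.

17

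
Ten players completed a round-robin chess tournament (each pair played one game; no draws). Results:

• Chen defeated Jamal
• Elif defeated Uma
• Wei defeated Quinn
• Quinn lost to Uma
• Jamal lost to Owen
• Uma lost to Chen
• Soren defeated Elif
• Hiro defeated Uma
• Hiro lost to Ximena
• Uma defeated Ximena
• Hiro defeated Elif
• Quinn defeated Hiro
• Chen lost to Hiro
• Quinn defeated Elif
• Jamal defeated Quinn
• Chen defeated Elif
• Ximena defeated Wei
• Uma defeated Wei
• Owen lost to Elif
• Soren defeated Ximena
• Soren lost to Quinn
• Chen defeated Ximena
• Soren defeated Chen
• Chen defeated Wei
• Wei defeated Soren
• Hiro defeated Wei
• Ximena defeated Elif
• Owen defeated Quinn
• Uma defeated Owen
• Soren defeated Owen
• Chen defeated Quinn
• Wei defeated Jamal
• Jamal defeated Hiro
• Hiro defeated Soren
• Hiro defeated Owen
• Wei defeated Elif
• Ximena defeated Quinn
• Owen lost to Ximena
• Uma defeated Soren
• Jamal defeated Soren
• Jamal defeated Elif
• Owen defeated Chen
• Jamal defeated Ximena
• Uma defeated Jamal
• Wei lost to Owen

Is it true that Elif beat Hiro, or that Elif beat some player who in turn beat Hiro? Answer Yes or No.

Elif did not beat Hiro directly.
Elif beat Uma, Owen, but each of them lost to Hiro. No two-step path.

No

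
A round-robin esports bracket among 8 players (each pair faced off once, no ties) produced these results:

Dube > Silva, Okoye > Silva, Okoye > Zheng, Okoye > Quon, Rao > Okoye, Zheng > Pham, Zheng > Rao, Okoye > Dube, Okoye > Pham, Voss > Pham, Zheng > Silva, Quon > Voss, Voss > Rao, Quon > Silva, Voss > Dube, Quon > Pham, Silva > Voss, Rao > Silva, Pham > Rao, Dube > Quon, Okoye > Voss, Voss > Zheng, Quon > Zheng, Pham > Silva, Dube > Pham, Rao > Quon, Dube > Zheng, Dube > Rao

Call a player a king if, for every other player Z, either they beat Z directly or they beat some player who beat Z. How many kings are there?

4

Dube reaches everyone (king).
Zheng cannot reach Dube in two steps.
Pham cannot reach Dube, Zheng in two steps.
Voss reaches everyone (king).
Silva cannot reach Quon, Okoye in two steps.
Quon cannot reach Okoye in two steps.
Okoye reaches everyone (king).
Rao reaches everyone (king).
Kings: Dube, Voss, Okoye, Rao — 4.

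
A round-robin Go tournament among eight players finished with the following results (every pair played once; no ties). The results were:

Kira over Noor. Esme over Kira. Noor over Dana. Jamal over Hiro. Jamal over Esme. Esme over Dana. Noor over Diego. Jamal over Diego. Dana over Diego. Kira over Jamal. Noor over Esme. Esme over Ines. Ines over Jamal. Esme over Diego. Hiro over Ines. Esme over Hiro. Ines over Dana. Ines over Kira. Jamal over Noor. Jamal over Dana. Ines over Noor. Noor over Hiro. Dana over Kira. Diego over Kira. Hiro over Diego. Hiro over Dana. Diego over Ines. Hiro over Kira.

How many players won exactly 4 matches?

Win totals: Kira 2, Jamal 5, Diego 2, Noor 4, Hiro 4, Dana 2, Ines 4, Esme 5.
Exactly 4: Noor, Hiro, Ines — 3 players.

3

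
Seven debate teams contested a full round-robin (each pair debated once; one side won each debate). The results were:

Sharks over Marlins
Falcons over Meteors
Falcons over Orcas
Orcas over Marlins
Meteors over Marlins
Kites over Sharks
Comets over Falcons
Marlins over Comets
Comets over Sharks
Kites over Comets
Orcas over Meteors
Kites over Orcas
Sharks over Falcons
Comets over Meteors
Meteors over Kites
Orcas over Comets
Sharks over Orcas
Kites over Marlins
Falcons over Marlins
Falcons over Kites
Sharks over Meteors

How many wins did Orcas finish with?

Orcas' results: beat Meteors, Marlins, Comets; lost to Sharks, Kites, Falcons.
That is 3 wins.

3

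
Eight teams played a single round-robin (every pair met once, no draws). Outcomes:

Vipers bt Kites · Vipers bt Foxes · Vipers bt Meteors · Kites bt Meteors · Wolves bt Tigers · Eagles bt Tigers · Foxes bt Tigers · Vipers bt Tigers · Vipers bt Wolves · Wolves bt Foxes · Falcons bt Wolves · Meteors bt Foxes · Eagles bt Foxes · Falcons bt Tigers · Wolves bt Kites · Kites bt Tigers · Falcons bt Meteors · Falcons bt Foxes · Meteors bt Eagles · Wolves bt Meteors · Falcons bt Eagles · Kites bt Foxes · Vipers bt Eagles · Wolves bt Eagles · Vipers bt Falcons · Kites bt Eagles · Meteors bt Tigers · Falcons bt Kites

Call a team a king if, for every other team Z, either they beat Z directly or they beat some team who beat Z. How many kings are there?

1

Foxes cannot reach Vipers, Meteors, Kites, Wolves, Falcons, Eagles in two steps.
Vipers reaches everyone (king).
Meteors cannot reach Vipers, Kites, Wolves, Falcons in two steps.
Kites cannot reach Vipers, Wolves, Falcons in two steps.
Wolves cannot reach Vipers, Falcons in two steps.
Tigers cannot reach Foxes, Vipers, Meteors, Kites, Wolves, Falcons, Eagles in two steps.
Falcons cannot reach Vipers in two steps.
Eagles cannot reach Vipers, Meteors, Kites, Wolves, Falcons in two steps.
Kings: Vipers — 1.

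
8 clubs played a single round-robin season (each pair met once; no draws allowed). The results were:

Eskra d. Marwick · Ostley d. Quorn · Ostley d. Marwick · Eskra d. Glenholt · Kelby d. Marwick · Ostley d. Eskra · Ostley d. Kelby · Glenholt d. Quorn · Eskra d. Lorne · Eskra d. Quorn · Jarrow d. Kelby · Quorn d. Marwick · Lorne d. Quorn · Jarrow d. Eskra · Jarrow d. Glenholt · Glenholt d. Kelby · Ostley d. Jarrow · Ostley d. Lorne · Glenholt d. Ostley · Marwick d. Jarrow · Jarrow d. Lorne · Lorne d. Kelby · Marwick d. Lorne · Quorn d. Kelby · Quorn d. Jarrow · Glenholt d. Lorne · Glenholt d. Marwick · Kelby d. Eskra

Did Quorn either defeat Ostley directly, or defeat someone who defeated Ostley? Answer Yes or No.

Quorn did not beat Ostley directly.
Quorn beat Jarrow, Kelby, Marwick, but each of them lost to Ostley. No two-step path.

No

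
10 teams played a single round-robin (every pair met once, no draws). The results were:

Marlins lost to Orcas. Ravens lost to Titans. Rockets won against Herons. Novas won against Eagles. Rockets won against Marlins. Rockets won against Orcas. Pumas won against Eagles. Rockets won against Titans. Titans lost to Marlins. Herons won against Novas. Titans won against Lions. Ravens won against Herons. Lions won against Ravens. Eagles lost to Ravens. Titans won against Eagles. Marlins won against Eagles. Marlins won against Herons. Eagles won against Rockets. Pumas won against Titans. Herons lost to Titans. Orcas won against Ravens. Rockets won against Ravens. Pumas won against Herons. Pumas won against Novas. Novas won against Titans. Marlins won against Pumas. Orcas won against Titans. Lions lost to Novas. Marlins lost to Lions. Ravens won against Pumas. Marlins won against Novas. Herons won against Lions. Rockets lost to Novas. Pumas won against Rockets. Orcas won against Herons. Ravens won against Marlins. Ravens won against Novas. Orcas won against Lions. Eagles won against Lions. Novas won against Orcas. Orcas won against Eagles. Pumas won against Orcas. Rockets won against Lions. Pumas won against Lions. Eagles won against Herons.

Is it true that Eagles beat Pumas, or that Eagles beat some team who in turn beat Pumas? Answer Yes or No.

No

Eagles did not beat Pumas directly.
Eagles beat Lions, Herons, Rockets, but each of them lost to Pumas. No two-step path.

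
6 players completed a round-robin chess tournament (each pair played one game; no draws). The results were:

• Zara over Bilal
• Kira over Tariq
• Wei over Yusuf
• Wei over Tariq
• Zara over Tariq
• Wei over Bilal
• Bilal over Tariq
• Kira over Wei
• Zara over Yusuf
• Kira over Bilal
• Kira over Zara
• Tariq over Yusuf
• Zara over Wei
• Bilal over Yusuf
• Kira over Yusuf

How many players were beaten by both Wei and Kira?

3

Wei beat: Bilal, Tariq, Yusuf.
Kira beat: Wei, Bilal, Tariq, Yusuf, Zara.
Both beat: Bilal, Tariq, Yusuf — 3.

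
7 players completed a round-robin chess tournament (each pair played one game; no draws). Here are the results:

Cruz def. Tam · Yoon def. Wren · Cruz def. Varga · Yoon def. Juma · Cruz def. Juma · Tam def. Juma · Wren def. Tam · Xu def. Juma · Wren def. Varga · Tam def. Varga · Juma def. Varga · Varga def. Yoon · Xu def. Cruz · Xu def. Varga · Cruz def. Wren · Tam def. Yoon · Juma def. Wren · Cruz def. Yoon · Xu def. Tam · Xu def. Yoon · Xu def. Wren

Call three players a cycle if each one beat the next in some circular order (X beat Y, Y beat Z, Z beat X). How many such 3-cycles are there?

Win totals: Tam 3, Juma 2, Wren 2, Yoon 2, Xu 6, Varga 1, Cruz 5.
A player with w wins dominates both others in C(w,2) triples; summing gives 3 + 1 + 1 + 1 + 15 + 0 + 10 = 31 transitive triples.
Total triples C(7,3) = 35, so cyclic triples = 35 − 31 = 4.

4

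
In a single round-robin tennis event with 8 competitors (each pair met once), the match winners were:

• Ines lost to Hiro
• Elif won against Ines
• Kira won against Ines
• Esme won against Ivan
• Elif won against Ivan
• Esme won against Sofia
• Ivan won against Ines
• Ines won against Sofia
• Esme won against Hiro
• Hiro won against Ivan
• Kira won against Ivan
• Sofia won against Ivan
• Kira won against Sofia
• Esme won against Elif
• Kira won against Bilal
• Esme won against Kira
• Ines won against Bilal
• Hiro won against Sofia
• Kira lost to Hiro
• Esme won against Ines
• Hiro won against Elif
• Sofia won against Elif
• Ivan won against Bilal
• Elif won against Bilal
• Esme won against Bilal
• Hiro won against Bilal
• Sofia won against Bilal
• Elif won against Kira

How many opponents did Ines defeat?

2

Ines' results: beat Bilal, Sofia; lost to Esme, Elif, Ivan, Kira, Hiro.
That is 2 wins.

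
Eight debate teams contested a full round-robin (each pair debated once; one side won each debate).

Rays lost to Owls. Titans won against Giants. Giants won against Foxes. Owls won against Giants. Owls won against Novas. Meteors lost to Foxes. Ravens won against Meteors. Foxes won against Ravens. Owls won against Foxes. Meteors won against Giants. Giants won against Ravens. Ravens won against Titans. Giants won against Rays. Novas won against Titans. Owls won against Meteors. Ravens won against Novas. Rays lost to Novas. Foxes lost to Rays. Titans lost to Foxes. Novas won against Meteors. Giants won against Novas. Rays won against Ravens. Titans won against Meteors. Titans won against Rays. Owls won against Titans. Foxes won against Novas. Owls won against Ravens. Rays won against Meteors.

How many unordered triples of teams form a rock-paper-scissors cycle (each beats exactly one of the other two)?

Win totals: Foxes 4, Novas 3, Meteors 1, Titans 3, Ravens 3, Giants 4, Rays 3, Owls 7.
A team with w wins dominates both others in C(w,2) triples; summing gives 6 + 3 + 0 + 3 + 3 + 6 + 3 + 21 = 45 transitive triples.
Total triples C(8,3) = 56, so cyclic triples = 56 − 45 = 11.

11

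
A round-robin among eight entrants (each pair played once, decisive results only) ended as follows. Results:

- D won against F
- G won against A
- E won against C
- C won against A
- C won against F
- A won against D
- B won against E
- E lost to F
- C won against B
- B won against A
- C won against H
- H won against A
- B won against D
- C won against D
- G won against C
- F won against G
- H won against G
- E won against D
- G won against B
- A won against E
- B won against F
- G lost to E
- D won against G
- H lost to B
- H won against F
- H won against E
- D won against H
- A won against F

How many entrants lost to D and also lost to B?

D beat: F, G, H.
B beat: A, D, E, F, H.
Both beat: F, H — 2.

2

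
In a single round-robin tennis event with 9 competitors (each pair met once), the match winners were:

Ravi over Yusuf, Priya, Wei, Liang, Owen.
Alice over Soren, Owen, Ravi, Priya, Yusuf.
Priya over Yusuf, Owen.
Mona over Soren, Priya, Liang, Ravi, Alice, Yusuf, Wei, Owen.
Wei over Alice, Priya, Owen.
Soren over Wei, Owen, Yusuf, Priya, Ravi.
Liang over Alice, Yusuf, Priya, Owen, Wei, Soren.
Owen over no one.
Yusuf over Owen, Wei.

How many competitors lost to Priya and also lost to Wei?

1

Priya beat: Yusuf, Owen.
Wei beat: Alice, Owen, Priya.
Both beat: Owen — 1.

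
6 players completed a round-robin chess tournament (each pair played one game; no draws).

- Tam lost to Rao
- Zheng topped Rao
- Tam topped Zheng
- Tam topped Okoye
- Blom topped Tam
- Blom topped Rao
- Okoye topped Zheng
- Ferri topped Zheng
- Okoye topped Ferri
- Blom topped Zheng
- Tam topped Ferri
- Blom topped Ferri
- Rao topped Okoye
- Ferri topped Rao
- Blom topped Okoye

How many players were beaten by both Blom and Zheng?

1

Blom beat: Rao, Ferri, Tam, Okoye, Zheng.
Zheng beat: Rao.
Both beat: Rao — 1.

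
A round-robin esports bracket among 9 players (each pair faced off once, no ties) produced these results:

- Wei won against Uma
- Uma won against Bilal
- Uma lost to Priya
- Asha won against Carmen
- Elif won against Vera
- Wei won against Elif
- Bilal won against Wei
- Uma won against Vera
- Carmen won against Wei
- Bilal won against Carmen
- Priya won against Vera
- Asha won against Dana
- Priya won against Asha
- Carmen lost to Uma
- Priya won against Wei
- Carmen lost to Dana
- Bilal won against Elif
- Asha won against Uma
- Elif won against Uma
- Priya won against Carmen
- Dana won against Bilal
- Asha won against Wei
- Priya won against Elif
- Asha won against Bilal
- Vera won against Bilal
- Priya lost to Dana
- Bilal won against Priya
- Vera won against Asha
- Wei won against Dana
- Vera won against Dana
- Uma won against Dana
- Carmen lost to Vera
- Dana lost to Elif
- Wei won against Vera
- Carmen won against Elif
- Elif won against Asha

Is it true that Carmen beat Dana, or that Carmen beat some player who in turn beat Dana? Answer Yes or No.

Carmen did not beat Dana directly.
Carmen beat Wei, Elif. Of those, Wei beat Dana.

Yes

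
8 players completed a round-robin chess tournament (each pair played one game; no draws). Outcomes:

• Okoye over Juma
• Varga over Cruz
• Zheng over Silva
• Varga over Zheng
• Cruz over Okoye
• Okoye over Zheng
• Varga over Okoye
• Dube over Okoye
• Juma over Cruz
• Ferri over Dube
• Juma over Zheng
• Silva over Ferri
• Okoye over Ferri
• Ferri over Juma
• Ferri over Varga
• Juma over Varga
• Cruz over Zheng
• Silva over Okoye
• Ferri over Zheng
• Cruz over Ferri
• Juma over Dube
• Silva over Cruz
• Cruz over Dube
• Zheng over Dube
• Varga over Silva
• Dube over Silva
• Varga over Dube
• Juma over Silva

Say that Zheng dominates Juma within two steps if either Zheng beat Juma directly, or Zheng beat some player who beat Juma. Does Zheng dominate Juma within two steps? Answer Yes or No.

Zheng did not beat Juma directly.
Zheng beat Silva, Dube, but each of them lost to Juma. No two-step path.

No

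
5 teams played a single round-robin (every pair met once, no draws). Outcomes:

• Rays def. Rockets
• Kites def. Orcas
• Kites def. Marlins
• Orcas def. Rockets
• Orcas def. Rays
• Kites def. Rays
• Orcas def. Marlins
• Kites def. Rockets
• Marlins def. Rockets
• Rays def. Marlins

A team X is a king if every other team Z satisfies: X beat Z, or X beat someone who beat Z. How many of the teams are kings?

Rays cannot reach Kites, Orcas in two steps.
Rockets cannot reach Rays, Marlins, Kites, Orcas in two steps.
Marlins cannot reach Rays, Kites, Orcas in two steps.
Kites reaches everyone (king).
Orcas cannot reach Kites in two steps.
Kings: Kites — 1.

1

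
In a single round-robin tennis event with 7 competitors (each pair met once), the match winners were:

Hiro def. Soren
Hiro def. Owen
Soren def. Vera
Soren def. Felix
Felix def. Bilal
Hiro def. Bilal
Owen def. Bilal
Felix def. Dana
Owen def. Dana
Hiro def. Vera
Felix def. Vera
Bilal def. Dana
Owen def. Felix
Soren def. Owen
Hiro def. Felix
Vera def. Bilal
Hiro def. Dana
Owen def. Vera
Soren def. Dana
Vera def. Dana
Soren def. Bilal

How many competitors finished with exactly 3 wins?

1

Win totals: Owen 4, Bilal 1, Vera 2, Felix 3, Dana 0, Soren 5, Hiro 6.
Exactly 3: Felix — 1 competitor.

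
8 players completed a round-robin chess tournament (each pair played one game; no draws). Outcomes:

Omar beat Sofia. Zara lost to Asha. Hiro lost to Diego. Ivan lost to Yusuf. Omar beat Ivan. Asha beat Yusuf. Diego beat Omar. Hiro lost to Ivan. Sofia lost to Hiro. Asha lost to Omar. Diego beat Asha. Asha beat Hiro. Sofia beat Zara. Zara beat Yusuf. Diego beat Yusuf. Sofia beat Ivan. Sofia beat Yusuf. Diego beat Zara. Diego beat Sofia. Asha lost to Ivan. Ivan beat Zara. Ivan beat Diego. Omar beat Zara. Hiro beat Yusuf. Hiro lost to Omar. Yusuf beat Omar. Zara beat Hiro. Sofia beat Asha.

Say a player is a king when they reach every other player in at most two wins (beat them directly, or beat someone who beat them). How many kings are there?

Hiro cannot reach Diego in two steps.
Ivan reaches everyone (king).
Omar reaches everyone (king).
Asha cannot reach Diego in two steps.
Diego reaches everyone (king).
Zara cannot reach Asha, Diego in two steps.
Yusuf reaches everyone (king).
Sofia reaches everyone (king).
Kings: Ivan, Omar, Diego, Yusuf, Sofia — 5.

5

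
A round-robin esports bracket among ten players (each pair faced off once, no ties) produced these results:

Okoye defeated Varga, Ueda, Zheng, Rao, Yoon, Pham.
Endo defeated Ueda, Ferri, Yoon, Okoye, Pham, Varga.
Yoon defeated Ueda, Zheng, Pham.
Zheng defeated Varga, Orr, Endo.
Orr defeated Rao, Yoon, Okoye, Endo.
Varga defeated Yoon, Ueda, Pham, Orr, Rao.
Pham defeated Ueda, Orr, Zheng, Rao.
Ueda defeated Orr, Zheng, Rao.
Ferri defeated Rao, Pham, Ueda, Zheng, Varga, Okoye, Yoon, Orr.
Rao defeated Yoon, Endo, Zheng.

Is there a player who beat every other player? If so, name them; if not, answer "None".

Highest win total is Ferri with 8 (out of 9 possible).
Ferri lost to Endo, so no player went undefeated.

None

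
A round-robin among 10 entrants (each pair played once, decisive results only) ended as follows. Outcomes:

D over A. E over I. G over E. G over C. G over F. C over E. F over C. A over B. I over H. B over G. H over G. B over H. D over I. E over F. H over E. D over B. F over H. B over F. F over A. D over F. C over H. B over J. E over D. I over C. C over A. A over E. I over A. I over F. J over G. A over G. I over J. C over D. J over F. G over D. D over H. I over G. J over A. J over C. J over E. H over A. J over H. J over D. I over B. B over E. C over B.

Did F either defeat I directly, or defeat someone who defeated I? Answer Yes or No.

F did not beat I directly.
F beat A, C, H, but each of them lost to I. No two-step path.

No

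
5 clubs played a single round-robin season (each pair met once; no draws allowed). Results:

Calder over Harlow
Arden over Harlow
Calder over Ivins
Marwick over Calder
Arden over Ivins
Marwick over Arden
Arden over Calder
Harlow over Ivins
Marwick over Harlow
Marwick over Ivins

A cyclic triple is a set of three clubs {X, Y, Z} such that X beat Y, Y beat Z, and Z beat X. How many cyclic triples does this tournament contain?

0

Win totals: Harlow 1, Arden 3, Calder 2, Ivins 0, Marwick 4.
A club with w wins dominates both others in C(w,2) triples; summing gives 0 + 3 + 1 + 0 + 6 = 10 transitive triples.
Total triples C(5,3) = 10, so cyclic triples = 10 − 10 = 0.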